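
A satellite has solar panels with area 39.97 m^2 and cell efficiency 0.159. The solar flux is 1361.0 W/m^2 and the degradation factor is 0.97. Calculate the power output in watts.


P = area * eta * S * degradation
P = 39.97 * 0.159 * 1361.0 * 0.97
P = 8389.9840 W

8389.9840 W


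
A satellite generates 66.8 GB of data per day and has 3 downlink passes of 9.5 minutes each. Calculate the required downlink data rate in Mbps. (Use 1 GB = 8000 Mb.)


total contact time = 3 * 9.5 * 60 = 1710.0000 s
data = 66.8 GB = 534400.0000 Mb
rate = 534400.0000 / 1710.0000 = 312.5146 Mbps

312.5146 Mbps


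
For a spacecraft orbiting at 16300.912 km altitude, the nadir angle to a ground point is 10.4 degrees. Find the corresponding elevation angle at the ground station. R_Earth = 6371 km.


r = R_E + alt = 22671.9120 km
Law of sines in the satellite / Earth-center / ground-point triangle:
  sin(nadir)/R_E = sin(90 + el)/r  =>  cos(el) = (r/R_E)*sin(nadir)
cos(el) = (22671.9120 / 6371.0000) * sin(10.4 deg) = 0.6423975
el = arccos(0.6423975) = 50.0292 deg
(Earth-central angle = 90 - nadir - el = 29.5708 deg)

50.0292 degrees


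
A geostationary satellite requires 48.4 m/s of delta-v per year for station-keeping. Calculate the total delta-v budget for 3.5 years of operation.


dV = rate * years = 48.4 * 3.5
dV = 169.4000 m/s

169.4000 m/s


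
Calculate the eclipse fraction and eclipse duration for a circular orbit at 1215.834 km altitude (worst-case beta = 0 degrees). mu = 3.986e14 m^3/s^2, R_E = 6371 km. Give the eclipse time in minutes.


r = 7586.8340 km
T = 109.6102 min
Eclipse fraction = arcsin(R_E/r)/pi = arcsin(6371.0000/7586.8340)/pi
= arcsin(0.8397442)/pi = 0.3172951
Eclipse duration = 0.3172951 * 109.6102 = 34.7788 min

34.7788 minutes


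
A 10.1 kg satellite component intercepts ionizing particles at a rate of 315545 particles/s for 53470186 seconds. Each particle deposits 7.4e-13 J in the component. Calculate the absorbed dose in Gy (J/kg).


Total energy deposited = rate * time * E_per
  = 315545 * 53470186 * 7.4e-13 = 12.4855 J
Dose = E_total / mass = 12.4855 / 10.1
Dose = 1.2362 Gy

1.2362 Gy


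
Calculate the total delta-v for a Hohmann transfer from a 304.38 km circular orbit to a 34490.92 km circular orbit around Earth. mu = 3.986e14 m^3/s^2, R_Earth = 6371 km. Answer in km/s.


r1 = 6675.3800 km = 6.67538e+06 m
r2 = 40861.9200 km = 4.086192e+07 m
dv1 = sqrt(mu/r1)*(sqrt(2*r2/(r1+r2)) - 1) = 2404.4761 m/s
dv2 = sqrt(mu/r2)*(1 - sqrt(2*r1/(r1+r2))) = 1468.0890 m/s
total dv = |dv1| + |dv2| = 2404.4761 + 1468.0890 = 3872.5650 m/s = 3.8726 km/s

3.8726 km/s


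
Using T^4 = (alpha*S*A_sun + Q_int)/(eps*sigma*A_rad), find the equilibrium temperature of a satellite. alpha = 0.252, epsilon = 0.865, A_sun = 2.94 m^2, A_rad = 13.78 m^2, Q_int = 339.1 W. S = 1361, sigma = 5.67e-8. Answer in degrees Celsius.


Numerator = alpha*S*A_sun + Q_int = 0.252*1361*2.94 + 339.1 = 1347.4377 W
Denominator = eps*sigma*A_rad = 0.865*5.67e-8*13.78 = 6.7584699e-07 W/K^4
T^4 = 1.9937023e+09 K^4
T = 211.3076 K = -61.8424 C

-61.8424 degrees Celsius


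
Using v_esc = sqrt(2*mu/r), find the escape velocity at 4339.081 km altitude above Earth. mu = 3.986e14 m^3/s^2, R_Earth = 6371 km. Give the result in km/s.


r = 6371.0 + 4339.081 = 10710.0810 km = 1.0710081e+07 m
v_esc = sqrt(2*mu/r) = sqrt(2*3.986e14 / 1.0710081e+07)
v_esc = 8627.5457 m/s = 8.6275 km/s

8.6275 km/s


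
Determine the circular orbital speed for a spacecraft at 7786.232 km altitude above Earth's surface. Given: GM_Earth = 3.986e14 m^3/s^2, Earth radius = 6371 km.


r = R_E + alt = 6371.0 + 7786.232 = 14157.2320 km = 1.4157232e+07 m
v = sqrt(mu/r) = sqrt(3.986e14 / 1.4157232e+07) = 5306.1494 m/s = 5.3061 km/s

5.3061 km/s


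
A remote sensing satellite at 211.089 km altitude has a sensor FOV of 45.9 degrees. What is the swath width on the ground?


FOV = 45.9 deg = 0.8011061 rad
swath = 2 * alt * tan(FOV/2) = 2 * 211.089 * tan(0.4005531)
swath = 2 * 211.089 * 0.4234453
swath = 178.7693 km

178.7693 km


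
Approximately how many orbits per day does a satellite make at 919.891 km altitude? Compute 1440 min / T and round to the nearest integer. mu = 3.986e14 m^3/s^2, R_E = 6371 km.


r = 7.290891e+06 m
T = 2*pi*sqrt(r^3/mu) = 6195.5823 s = 103.2597 min
revs/day = 1440 / 103.2597 = 13.9454
Rounded: 14 revolutions per day

14 revolutions per day


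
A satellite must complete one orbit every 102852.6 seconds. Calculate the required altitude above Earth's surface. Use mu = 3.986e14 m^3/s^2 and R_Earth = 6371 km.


T = 102852.6 s
r = (mu*T^2/(4*pi^2))^(1/3) = (3.986e14 * 102852.6^2 / (4*pi^2))^(1/3)
r = 4.7446338e+07 m = 47446.3384 km
alt = r - R_E = 47446.3384 - 6371 = 41075.3384 km

41075.3384 km


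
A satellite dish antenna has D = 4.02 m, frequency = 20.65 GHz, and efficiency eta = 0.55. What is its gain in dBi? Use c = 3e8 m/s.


lambda = c/f = 3e8 / 2.065e+10 = 0.01452785 m
G = eta*(pi*D/lambda)^2 = 0.55*(pi*4.02/0.01452785)^2
G = 415635.0305 (linear)
G = 10*log10(415635.0305) = 56.1871 dBi

56.1871 dBi


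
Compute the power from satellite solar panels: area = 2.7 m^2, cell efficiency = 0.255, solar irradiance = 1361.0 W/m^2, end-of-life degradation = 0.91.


P = area * eta * S * degradation
P = 2.7 * 0.255 * 1361.0 * 0.91
P = 852.7141 W

852.7141 W


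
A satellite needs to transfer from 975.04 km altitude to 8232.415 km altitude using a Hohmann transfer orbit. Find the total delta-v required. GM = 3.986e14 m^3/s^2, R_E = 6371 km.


r1 = 7346.0400 km = 7.34604e+06 m
r2 = 14603.4150 km = 1.4603415e+07 m
dv1 = sqrt(mu/r1)*(sqrt(2*r2/(r1+r2)) - 1) = 1130.9571 m/s
dv2 = sqrt(mu/r2)*(1 - sqrt(2*r1/(r1+r2))) = 950.0992 m/s
total dv = |dv1| + |dv2| = 1130.9571 + 950.0992 = 2081.0563 m/s = 2.0811 km/s

2.0811 km/s


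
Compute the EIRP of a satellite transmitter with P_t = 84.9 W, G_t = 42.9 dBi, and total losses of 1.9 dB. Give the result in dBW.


Pt = 84.9 W = 19.2891 dBW
EIRP = Pt_dBW + Gt - losses = 19.2891 + 42.9 - 1.9 = 60.2891 dBW

60.2891 dBW


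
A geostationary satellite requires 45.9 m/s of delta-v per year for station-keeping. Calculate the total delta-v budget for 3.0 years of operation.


dV = rate * years = 45.9 * 3.0
dV = 137.7000 m/s

137.7000 m/s


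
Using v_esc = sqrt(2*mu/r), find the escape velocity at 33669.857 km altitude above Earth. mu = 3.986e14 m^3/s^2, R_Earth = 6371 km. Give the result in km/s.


r = 6371.0 + 33669.857 = 40040.8570 km = 4.0040857e+07 m
v_esc = sqrt(2*mu/r) = sqrt(2*3.986e14 / 4.0040857e+07)
v_esc = 4462.0246 m/s = 4.4620 km/s

4.4620 km/s


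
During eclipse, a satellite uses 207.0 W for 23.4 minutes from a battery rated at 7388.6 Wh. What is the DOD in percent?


E_used = P * t / 60 = 207.0 * 23.4 / 60 = 80.7300 Wh
DOD = E_used / E_total * 100 = 80.7300 / 7388.6 * 100
DOD = 1.0926 %

1.0926 %


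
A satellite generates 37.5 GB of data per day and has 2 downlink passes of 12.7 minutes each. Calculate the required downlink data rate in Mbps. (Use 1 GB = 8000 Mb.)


total contact time = 2 * 12.7 * 60 = 1524.0000 s
data = 37.5 GB = 300000.0000 Mb
rate = 300000.0000 / 1524.0000 = 196.8504 Mbps

196.8504 Mbps


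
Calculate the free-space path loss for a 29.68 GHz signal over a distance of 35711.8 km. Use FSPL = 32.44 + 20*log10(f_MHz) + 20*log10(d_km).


f = 29.68 GHz = 29680.0000 MHz
d = 35711.8 km
FSPL = 32.44 + 20*log10(29680.0000) + 20*log10(35711.8)
FSPL = 32.44 + 89.4493 + 91.0562
FSPL = 212.9455 dB

212.9455 dB


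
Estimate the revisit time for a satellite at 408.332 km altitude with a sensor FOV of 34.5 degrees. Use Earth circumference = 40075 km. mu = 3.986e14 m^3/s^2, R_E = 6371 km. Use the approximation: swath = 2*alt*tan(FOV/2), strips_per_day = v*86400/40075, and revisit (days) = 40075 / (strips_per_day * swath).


swath = 2*408.332*tan(0.3010693) = 253.5809 km
v = sqrt(mu/r) = 7667.8780 m/s = 7.6679 km/s
strips/day = v*86400/40075 = 7.6679*86400/40075 = 16.5316
coverage/day = strips * swath = 16.5316 * 253.5809 = 4192.1032 km
revisit = 40075 / 4192.1032 = 9.5596 days

9.5596 days


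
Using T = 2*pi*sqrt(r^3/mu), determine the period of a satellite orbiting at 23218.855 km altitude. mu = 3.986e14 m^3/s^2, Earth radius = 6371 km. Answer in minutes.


r = 29589.8550 km = 2.9589855e+07 m
T = 2*pi*sqrt(r^3/mu) = 2*pi*sqrt(2.5907679e+22 / 3.986e14)
T = 50655.3682 s = 844.2561 min

844.2561 minutes


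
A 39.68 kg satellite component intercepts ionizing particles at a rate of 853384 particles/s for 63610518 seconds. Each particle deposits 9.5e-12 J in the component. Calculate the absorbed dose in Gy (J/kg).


Total energy deposited = rate * time * E_per
  = 853384 * 63610518 * 9.5e-12 = 515.6999 J
Dose = E_total / mass = 515.6999 / 39.68
Dose = 12.9965 Gy

12.9965 Gy


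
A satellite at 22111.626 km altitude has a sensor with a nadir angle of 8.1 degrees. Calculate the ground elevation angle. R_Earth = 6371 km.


r = R_E + alt = 28482.6260 km
Law of sines in the satellite / Earth-center / ground-point triangle:
  sin(nadir)/R_E = sin(90 + el)/r  =>  cos(el) = (r/R_E)*sin(nadir)
cos(el) = (28482.6260 / 6371.0000) * sin(8.1 deg) = 0.6299226
el = arccos(0.6299226) = 50.9556 deg
(Earth-central angle = 90 - nadir - el = 30.9444 deg)

50.9556 degrees


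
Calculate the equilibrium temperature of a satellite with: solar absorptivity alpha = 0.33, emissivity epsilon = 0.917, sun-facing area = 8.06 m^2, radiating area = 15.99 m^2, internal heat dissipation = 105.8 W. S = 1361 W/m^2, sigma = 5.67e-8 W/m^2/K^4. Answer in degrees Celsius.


Numerator = alpha*S*A_sun + Q_int = 0.33*1361*8.06 + 105.8 = 3725.7878 W
Denominator = eps*sigma*A_rad = 0.917*5.67e-8*15.99 = 8.3138246e-07 W/K^4
T^4 = 4.4814366e+09 K^4
T = 258.7345 K = -14.4155 C

-14.4155 degrees Celsius


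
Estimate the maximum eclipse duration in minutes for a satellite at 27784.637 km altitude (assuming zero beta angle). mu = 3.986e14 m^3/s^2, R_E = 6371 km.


r = 34155.6370 km
T = 1047.0166 min
Eclipse fraction = arcsin(R_E/r)/pi = arcsin(6371.0000/34155.6370)/pi
= arcsin(0.1865285)/pi = 0.05972367
Eclipse duration = 0.05972367 * 1047.0166 = 62.5317 min

62.5317 minutes


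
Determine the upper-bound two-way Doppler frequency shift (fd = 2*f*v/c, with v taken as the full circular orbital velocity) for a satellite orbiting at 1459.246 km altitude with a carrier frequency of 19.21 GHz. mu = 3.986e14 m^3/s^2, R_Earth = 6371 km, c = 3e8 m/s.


r = 7.830246e+06 m
v = sqrt(mu/r) = 7134.7859 m/s (worst-case radial velocity)
f = 19.21 GHz = 1.921e+10 Hz
fd = 2*f*v/c = 2*1.921e+10*7134.7859/3.0e+08
fd = 913728.2447 Hz

913728.2447 Hz


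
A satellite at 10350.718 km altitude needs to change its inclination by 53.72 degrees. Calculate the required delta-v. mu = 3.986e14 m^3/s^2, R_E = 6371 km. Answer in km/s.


r = 16721.7180 km = 1.6721718e+07 m
V = sqrt(mu/r) = 4882.3420 m/s
di = 53.72 deg = 0.9375909 rad
dV = 2*V*sin(di/2) = 2*4882.3420*sin(0.4687954)
dV = 4411.8015 m/s = 4.4118 km/s

4.4118 km/s


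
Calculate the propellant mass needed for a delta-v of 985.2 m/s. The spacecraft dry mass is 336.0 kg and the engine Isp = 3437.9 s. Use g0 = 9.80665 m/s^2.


ve = Isp * g0 = 3437.9 * 9.80665 = 33714.282035 m/s
mass ratio = exp(dv/ve) = exp(985.2/33714.282035) = 1.02965319
m_prop = m_dry * (mr - 1) = 336.0 * (1.02965319 - 1)
m_prop = 9.9635 kg

9.9635 kg


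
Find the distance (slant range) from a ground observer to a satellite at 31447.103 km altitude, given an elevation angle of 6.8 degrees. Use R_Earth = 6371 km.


h = 31447.103 km, el = 6.8 deg
d = -R_E*sin(el) + sqrt((R_E*sin(el))^2 + 2*R_E*h + h^2)
d = -6371.0000*sin(0.1186824) + sqrt((6371.0000*0.118404)^2 + 2*6371.0000*31447.103 + 31447.103^2)
d = 36530.8776 km

36530.8776 km


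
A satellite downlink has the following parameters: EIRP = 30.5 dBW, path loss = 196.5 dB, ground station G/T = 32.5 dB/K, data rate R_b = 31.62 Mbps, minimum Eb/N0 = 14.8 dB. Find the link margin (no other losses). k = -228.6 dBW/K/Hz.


C/N0 = EIRP - FSPL + G/T - k = 30.5 - 196.5 + 32.5 - (-228.6)
C/N0 = 95.1000 dB-Hz
R_b = 31.62 Mbps = 3.162e+07 bps -> 10*log10(R_b) = 74.9996 dB-Hz
Eb/N0 = C/N0 - 10*log10(R_b) = 95.1000 - 74.9996 = 20.1004 dB
Margin = Eb/N0 - Eb/N0_req = 20.1004 - 14.8 = 5.3004 dB (link closes)

5.3004 dB


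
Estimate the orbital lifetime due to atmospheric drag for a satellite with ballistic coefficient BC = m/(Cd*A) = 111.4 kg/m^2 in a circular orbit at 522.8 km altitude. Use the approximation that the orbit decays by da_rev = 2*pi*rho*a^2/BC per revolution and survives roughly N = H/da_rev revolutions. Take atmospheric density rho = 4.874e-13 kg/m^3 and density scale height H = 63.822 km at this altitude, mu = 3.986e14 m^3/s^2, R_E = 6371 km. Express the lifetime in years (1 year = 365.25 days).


a = R_E + alt = 6893.8000 km = 6.8938e+06 m
da_rev = 2*pi*rho*a^2/BC = 2*pi*4.874e-13*(6.8938e+06)^2/111.4 = 1.306464 m per revolution
N = H/da_rev = 63822.0000 m / 1.306464 m = 48850.9313 revolutions
P = 2*pi*sqrt(a^3/mu) = 5696.3838 s
lifetime = N*P = 48850.9313 * 5696.3838 = 2.7827365e+08 s = 3220.7599 days
years = 3220.7599 / 365.25 = 8.8180 years

8.8180 years


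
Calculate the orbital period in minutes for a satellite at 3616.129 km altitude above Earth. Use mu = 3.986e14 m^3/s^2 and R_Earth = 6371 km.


r = 9987.1290 km = 9.987129e+06 m
T = 2*pi*sqrt(r^3/mu) = 2*pi*sqrt(9.9614367e+20 / 3.986e14)
T = 9932.8119 s = 165.5469 min

165.5469 minutes


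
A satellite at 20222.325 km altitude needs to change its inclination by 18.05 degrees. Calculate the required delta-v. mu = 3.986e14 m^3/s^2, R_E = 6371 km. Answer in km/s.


r = 26593.3250 km = 2.6593325e+07 m
V = sqrt(mu/r) = 3871.5273 m/s
di = 18.05 deg = 0.3150319 rad
dV = 2*V*sin(di/2) = 2*3871.5273*sin(0.157516)
dV = 1214.6174 m/s = 1.2146 km/s

1.2146 km/s


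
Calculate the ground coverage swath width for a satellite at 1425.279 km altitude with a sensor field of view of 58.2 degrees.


FOV = 58.2 deg = 1.0158 rad
swath = 2 * alt * tan(FOV/2) = 2 * 1425.279 * tan(0.5078908)
swath = 2 * 1425.279 * 0.5565929
swath = 1586.6002 km

1586.6002 km


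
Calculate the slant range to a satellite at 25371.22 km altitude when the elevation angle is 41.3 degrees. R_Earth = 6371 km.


h = 25371.22 km, el = 41.3 deg
d = -R_E*sin(el) + sqrt((R_E*sin(el))^2 + 2*R_E*h + h^2)
d = -6371.0000*sin(0.720821) + sqrt((6371.0000*0.6600017)^2 + 2*6371.0000*25371.22 + 25371.22^2)
d = 27174.4191 km

27174.4191 km


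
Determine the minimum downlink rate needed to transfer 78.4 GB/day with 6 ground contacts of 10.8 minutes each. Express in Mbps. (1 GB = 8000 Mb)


total contact time = 6 * 10.8 * 60 = 3888.0000 s
data = 78.4 GB = 627200.0000 Mb
rate = 627200.0000 / 3888.0000 = 161.3169 Mbps

161.3169 Mbps


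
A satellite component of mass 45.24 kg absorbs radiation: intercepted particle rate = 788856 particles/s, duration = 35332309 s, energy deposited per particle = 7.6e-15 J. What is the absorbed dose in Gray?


Total energy deposited = rate * time * E_per
  = 788856 * 35332309 * 7.6e-15 = 0.211828 J
Dose = E_total / mass = 0.211828 / 45.24
Dose = 0.004682316 Gy

0.0047 Gy


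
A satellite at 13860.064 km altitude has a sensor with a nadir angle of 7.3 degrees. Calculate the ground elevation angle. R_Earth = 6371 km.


r = R_E + alt = 20231.0640 km
Law of sines in the satellite / Earth-center / ground-point triangle:
  sin(nadir)/R_E = sin(90 + el)/r  =>  cos(el) = (r/R_E)*sin(nadir)
cos(el) = (20231.0640 / 6371.0000) * sin(7.3 deg) = 0.4034927
el = arccos(0.4034927) = 66.2033 deg
(Earth-central angle = 90 - nadir - el = 16.4967 deg)

66.2033 degrees


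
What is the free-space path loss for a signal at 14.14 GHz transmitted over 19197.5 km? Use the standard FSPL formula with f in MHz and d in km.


f = 14.14 GHz = 14140.0000 MHz
d = 19197.5 km
FSPL = 32.44 + 20*log10(14140.0000) + 20*log10(19197.5)
FSPL = 32.44 + 83.0090 + 85.6649
FSPL = 201.1139 dB

201.1139 dB


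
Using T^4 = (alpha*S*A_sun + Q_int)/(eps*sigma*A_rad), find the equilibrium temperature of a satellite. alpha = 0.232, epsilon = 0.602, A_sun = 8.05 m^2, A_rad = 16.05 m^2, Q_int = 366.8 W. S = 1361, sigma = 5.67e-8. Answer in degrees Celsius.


Numerator = alpha*S*A_sun + Q_int = 0.232*1361*8.05 + 366.8 = 2908.6036 W
Denominator = eps*sigma*A_rad = 0.602*5.67e-8*16.05 = 5.4784107e-07 W/K^4
T^4 = 5.3092106e+09 K^4
T = 269.9339 K = -3.2161 C

-3.2161 degrees Celsius


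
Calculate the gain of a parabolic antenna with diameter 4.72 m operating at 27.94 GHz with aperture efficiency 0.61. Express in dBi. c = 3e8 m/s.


lambda = c/f = 3e8 / 2.794e+10 = 0.01073729 m
G = eta*(pi*D/lambda)^2 = 0.61*(pi*4.72/0.01073729)^2
G = 1.1633861e+06 (linear)
G = 10*log10(1.1633861e+06) = 60.6572 dBi

60.6572 dBi


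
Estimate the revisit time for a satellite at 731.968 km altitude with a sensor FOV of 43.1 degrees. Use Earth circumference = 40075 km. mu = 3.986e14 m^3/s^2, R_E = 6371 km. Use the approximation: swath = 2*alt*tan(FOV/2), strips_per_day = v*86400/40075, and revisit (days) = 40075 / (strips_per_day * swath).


swath = 2*731.968*tan(0.3761185) = 578.1360 km
v = sqrt(mu/r) = 7491.1539 m/s = 7.4912 km/s
strips/day = v*86400/40075 = 7.4912*86400/40075 = 16.1506
coverage/day = strips * swath = 16.1506 * 578.1360 = 9337.2488 km
revisit = 40075 / 9337.2488 = 4.2919 days

4.2919 days


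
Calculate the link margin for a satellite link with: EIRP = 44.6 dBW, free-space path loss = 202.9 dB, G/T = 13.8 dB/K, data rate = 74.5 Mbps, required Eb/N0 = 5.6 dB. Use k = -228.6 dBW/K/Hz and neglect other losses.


C/N0 = EIRP - FSPL + G/T - k = 44.6 - 202.9 + 13.8 - (-228.6)
C/N0 = 84.1000 dB-Hz
R_b = 74.5 Mbps = 7.45e+07 bps -> 10*log10(R_b) = 78.7216 dB-Hz
Eb/N0 = C/N0 - 10*log10(R_b) = 84.1000 - 78.7216 = 5.3784 dB
Margin = Eb/N0 - Eb/N0_req = 5.3784 - 5.6 = -0.2215627 dB (negative margin: link does not close)

-0.2216 dB


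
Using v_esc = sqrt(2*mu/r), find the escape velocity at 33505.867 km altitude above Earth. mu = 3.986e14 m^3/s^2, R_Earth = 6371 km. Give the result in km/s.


r = 6371.0 + 33505.867 = 39876.8670 km = 3.9876867e+07 m
v_esc = sqrt(2*mu/r) = sqrt(2*3.986e14 / 3.9876867e+07)
v_esc = 4471.1900 m/s = 4.4712 km/s

4.4712 km/s


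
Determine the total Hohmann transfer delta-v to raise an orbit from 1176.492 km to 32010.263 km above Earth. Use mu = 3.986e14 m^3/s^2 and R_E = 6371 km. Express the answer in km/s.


r1 = 7547.4920 km = 7.547492e+06 m
r2 = 38381.2630 km = 3.8381263e+07 m
dv1 = sqrt(mu/r1)*(sqrt(2*r2/(r1+r2)) - 1) = 2127.8577 m/s
dv2 = sqrt(mu/r2)*(1 - sqrt(2*r1/(r1+r2))) = 1375.1255 m/s
total dv = |dv1| + |dv2| = 2127.8577 + 1375.1255 = 3502.9832 m/s = 3.5030 km/s

3.5030 km/s


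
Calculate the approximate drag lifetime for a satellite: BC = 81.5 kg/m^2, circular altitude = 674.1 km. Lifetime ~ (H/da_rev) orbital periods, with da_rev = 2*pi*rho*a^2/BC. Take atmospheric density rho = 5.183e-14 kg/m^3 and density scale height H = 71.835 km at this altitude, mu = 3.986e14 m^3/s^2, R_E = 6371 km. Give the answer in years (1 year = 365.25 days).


a = R_E + alt = 7045.1000 km = 7.0451e+06 m
da_rev = 2*pi*rho*a^2/BC = 2*pi*5.183e-14*(7.0451e+06)^2/81.5 = 0.19832515 m per revolution
N = H/da_rev = 71835.0000 m / 0.19832515 m = 362208.2214 revolutions
P = 2*pi*sqrt(a^3/mu) = 5884.9390 s
lifetime = N*P = 362208.2214 * 5884.9390 = 2.1315733e+09 s = 24670.9871 days
years = 24670.9871 / 365.25 = 67.5455 years

67.5455 years


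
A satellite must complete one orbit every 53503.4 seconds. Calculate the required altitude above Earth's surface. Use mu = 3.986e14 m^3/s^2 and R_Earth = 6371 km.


T = 53503.4 s
r = (mu*T^2/(4*pi^2))^(1/3) = (3.986e14 * 53503.4^2 / (4*pi^2))^(1/3)
r = 3.0688814e+07 m = 30688.8141 km
alt = r - R_E = 30688.8141 - 6371 = 24317.8141 km

24317.8141 km


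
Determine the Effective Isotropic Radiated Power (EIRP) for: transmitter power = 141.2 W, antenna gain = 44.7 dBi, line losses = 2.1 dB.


Pt = 141.2 W = 21.4983 dBW
EIRP = Pt_dBW + Gt - losses = 21.4983 + 44.7 - 2.1 = 64.0983 dBW

64.0983 dBW


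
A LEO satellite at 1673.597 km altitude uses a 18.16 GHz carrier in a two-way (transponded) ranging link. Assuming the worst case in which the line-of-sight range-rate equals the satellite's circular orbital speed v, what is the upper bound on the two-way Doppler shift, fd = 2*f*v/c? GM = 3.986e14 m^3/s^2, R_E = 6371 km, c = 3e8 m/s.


r = 8.044597e+06 m
v = sqrt(mu/r) = 7039.0897 m/s (worst-case radial velocity)
f = 18.16 GHz = 1.816e+10 Hz
fd = 2*f*v/c = 2*1.816e+10*7039.0897/3.0e+08
fd = 852199.1290 Hz

852199.1290 Hz


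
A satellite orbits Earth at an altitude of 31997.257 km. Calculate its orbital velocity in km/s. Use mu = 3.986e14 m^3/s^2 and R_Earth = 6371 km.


r = R_E + alt = 6371.0 + 31997.257 = 38368.2570 km = 3.8368257e+07 m
v = sqrt(mu/r) = sqrt(3.986e14 / 3.8368257e+07) = 3223.1655 m/s = 3.2232 km/s

3.2232 km/s


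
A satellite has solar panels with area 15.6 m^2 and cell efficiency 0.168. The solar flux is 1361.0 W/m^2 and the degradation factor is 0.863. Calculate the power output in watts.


P = area * eta * S * degradation
P = 15.6 * 0.168 * 1361.0 * 0.863
P = 3078.2423 W

3078.2423 W


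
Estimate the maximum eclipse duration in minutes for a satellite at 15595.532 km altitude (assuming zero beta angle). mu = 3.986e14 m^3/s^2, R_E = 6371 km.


r = 21966.5320 km
T = 540.0105 min
Eclipse fraction = arcsin(R_E/r)/pi = arcsin(6371.0000/21966.5320)/pi
= arcsin(0.2900321)/pi = 0.093666
Eclipse duration = 0.093666 * 540.0105 = 50.5806 min

50.5806 minutes


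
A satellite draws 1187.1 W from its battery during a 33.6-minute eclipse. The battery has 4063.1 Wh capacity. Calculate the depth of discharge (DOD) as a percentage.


E_used = P * t / 60 = 1187.1 * 33.6 / 60 = 664.7760 Wh
DOD = E_used / E_total * 100 = 664.7760 / 4063.1 * 100
DOD = 16.3613 %

16.3613 %


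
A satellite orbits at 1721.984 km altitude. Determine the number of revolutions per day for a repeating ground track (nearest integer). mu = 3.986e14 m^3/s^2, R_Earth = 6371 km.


r = 8.092984e+06 m
T = 2*pi*sqrt(r^3/mu) = 7245.5982 s = 120.7600 min
revs/day = 1440 / 120.7600 = 11.9245
Rounded: 12 revolutions per day

12 revolutions per day


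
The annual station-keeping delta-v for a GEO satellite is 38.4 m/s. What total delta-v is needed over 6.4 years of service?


dV = rate * years = 38.4 * 6.4
dV = 245.7600 m/s

245.7600 m/s


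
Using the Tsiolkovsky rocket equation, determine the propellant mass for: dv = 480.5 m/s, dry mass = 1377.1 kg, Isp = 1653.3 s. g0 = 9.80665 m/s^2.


ve = Isp * g0 = 1653.3 * 9.80665 = 16213.334445 m/s
mass ratio = exp(dv/ve) = exp(480.5/16213.334445) = 1.03007962
m_prop = m_dry * (mr - 1) = 1377.1 * (1.03007962 - 1)
m_prop = 41.4226 kg

41.4226 kg


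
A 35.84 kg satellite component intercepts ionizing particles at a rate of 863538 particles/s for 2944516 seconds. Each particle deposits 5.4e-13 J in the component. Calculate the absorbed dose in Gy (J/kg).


Total energy deposited = rate * time * E_per
  = 863538 * 2944516 * 5.4e-13 = 1.3731 J
Dose = E_total / mass = 1.3731 / 35.84
Dose = 0.03831079 Gy

0.0383 Gy


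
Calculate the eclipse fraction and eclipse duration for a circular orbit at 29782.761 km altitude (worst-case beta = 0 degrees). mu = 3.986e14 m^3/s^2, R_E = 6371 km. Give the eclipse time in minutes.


r = 36153.7610 km
T = 1140.2240 min
Eclipse fraction = arcsin(R_E/r)/pi = arcsin(6371.0000/36153.7610)/pi
= arcsin(0.1762196)/pi = 0.05638687
Eclipse duration = 0.05638687 * 1140.2240 = 64.2937 min

64.2937 minutes


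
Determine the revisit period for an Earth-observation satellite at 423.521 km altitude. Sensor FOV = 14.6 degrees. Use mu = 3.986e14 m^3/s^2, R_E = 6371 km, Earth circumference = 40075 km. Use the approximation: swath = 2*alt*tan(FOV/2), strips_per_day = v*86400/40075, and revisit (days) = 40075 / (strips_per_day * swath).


swath = 2*423.521*tan(0.127409) = 108.5086 km
v = sqrt(mu/r) = 7659.3025 m/s = 7.6593 km/s
strips/day = v*86400/40075 = 7.6593*86400/40075 = 16.5131
coverage/day = strips * swath = 16.5131 * 108.5086 = 1791.8165 km
revisit = 40075 / 1791.8165 = 22.3656 days

22.3656 days


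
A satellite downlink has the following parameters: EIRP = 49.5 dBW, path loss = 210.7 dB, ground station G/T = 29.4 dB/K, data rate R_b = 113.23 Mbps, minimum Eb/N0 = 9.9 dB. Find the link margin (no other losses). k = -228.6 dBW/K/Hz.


C/N0 = EIRP - FSPL + G/T - k = 49.5 - 210.7 + 29.4 - (-228.6)
C/N0 = 96.8000 dB-Hz
R_b = 113.23 Mbps = 1.1323e+08 bps -> 10*log10(R_b) = 80.5396 dB-Hz
Eb/N0 = C/N0 - 10*log10(R_b) = 96.8000 - 80.5396 = 16.2604 dB
Margin = Eb/N0 - Eb/N0_req = 16.2604 - 9.9 = 6.3604 dB (link closes)

6.3604 dB


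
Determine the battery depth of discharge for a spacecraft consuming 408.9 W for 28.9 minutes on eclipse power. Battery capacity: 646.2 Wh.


E_used = P * t / 60 = 408.9 * 28.9 / 60 = 196.9535 Wh
DOD = E_used / E_total * 100 = 196.9535 / 646.2 * 100
DOD = 30.4787 %

30.4787 %


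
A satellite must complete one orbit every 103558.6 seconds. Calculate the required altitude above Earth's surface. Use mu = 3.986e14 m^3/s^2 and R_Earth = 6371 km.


T = 103558.6 s
r = (mu*T^2/(4*pi^2))^(1/3) = (3.986e14 * 103558.6^2 / (4*pi^2))^(1/3)
r = 4.7663211e+07 m = 47663.2113 km
alt = r - R_E = 47663.2113 - 6371 = 41292.2113 km

41292.2113 km


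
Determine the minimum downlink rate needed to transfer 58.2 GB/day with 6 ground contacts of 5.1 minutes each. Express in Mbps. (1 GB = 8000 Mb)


total contact time = 6 * 5.1 * 60 = 1836.0000 s
data = 58.2 GB = 465600.0000 Mb
rate = 465600.0000 / 1836.0000 = 253.5948 Mbps

253.5948 Mbps


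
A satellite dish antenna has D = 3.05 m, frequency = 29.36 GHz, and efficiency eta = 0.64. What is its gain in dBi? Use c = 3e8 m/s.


lambda = c/f = 3e8 / 2.936e+10 = 0.01021798 m
G = eta*(pi*D/lambda)^2 = 0.64*(pi*3.05/0.01021798)^2
G = 562793.3940 (linear)
G = 10*log10(562793.3940) = 57.5035 dBi

57.5035 dBi


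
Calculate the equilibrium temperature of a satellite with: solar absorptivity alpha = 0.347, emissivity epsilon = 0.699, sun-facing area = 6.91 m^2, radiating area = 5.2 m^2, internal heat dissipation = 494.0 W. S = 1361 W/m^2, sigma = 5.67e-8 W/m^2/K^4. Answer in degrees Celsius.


Numerator = alpha*S*A_sun + Q_int = 0.347*1361*6.91 + 494.0 = 3757.3650 W
Denominator = eps*sigma*A_rad = 0.699*5.67e-8*5.2 = 2.0609316e-07 W/K^4
T^4 = 1.8231391e+10 K^4
T = 367.4557 K = 94.3057 C

94.3057 degrees Celsius


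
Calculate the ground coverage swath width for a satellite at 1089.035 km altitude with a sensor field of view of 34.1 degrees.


FOV = 34.1 deg = 0.5951573 rad
swath = 2 * alt * tan(FOV/2) = 2 * 1089.035 * tan(0.2975786)
swath = 2 * 1089.035 * 0.3066852
swath = 667.9818 km

667.9818 km


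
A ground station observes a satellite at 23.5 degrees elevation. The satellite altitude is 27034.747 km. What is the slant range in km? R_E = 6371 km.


h = 27034.747 km, el = 23.5 deg
d = -R_E*sin(el) + sqrt((R_E*sin(el))^2 + 2*R_E*h + h^2)
d = -6371.0000*sin(0.4101524) + sqrt((6371.0000*0.3987491)^2 + 2*6371.0000*27034.747 + 27034.747^2)
d = 30350.4207 km

30350.4207 km


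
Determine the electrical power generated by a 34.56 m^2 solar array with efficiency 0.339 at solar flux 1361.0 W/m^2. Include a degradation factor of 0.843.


P = area * eta * S * degradation
P = 34.56 * 0.339 * 1361.0 * 0.843
P = 13441.8527 W

13441.8527 W


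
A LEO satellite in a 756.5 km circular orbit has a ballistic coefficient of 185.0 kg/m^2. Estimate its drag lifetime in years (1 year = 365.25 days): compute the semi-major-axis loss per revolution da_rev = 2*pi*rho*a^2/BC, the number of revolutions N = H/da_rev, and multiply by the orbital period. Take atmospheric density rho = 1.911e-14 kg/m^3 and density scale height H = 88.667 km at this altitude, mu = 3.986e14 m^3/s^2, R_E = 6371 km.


a = R_E + alt = 7127.5000 km = 7.1275e+06 m
da_rev = 2*pi*rho*a^2/BC = 2*pi*1.911e-14*(7.1275e+06)^2/185.0 = 0.0329718472 m per revolution
N = H/da_rev = 88667.0000 m / 0.0329718472 m = 2.689173e+06 revolutions
P = 2*pi*sqrt(a^3/mu) = 5988.4863 s
lifetime = N*P = 2.689173e+06 * 5988.4863 = 1.6104075e+10 s = 186389.7618 days
years = 186389.7618 / 365.25 = 510.3074 years

510.3074 years


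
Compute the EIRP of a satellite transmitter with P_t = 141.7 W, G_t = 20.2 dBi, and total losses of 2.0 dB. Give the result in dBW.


Pt = 141.7 W = 21.5137 dBW
EIRP = Pt_dBW + Gt - losses = 21.5137 + 20.2 - 2.0 = 39.7137 dBW

39.7137 dBW


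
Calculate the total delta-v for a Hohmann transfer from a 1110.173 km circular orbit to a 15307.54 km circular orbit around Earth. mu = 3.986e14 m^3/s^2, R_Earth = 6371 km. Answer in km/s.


r1 = 7481.1730 km = 7.481173e+06 m
r2 = 21678.5400 km = 2.167854e+07 m
dv1 = sqrt(mu/r1)*(sqrt(2*r2/(r1+r2)) - 1) = 1601.3161 m/s
dv2 = sqrt(mu/r2)*(1 - sqrt(2*r1/(r1+r2))) = 1216.4085 m/s
total dv = |dv1| + |dv2| = 1601.3161 + 1216.4085 = 2817.7246 m/s = 2.8177 km/s

2.8177 km/s


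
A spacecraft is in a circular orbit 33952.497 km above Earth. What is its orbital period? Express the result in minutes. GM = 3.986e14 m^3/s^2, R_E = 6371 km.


r = 40323.4970 km = 4.0323497e+07 m
T = 2*pi*sqrt(r^3/mu) = 2*pi*sqrt(6.5565377e+22 / 3.986e14)
T = 80583.9412 s = 1343.0657 min

1343.0657 minutes


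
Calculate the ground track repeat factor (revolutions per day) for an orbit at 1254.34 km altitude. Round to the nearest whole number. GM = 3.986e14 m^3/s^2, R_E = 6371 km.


r = 7.62534e+06 m
T = 2*pi*sqrt(r^3/mu) = 6626.7417 s = 110.4457 min
revs/day = 1440 / 110.4457 = 13.0381
Rounded: 13 revolutions per day

13 revolutions per day


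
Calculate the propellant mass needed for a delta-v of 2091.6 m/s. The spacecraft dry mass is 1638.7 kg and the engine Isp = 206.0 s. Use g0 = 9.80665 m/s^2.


ve = Isp * g0 = 206.0 * 9.80665 = 2020.169900 m/s
mass ratio = exp(dv/ve) = exp(2091.6/2020.169900) = 2.81611552
m_prop = m_dry * (mr - 1) = 1638.7 * (2.81611552 - 1)
m_prop = 2976.0685 kg

2976.0685 kg


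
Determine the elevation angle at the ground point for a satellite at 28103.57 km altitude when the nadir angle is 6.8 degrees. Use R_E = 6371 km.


r = R_E + alt = 34474.5700 km
Law of sines in the satellite / Earth-center / ground-point triangle:
  sin(nadir)/R_E = sin(90 + el)/r  =>  cos(el) = (r/R_E)*sin(nadir)
cos(el) = (34474.5700 / 6371.0000) * sin(6.8 deg) = 0.6407041
el = arccos(0.6407041) = 50.1557 deg
(Earth-central angle = 90 - nadir - el = 33.0443 deg)

50.1557 degrees


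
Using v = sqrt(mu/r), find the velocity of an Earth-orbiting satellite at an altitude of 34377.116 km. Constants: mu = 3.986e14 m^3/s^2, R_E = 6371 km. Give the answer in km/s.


r = R_E + alt = 6371.0 + 34377.116 = 40748.1160 km = 4.0748116e+07 m
v = sqrt(mu/r) = sqrt(3.986e14 / 4.0748116e+07) = 3127.6265 m/s = 3.1276 km/s

3.1276 km/s


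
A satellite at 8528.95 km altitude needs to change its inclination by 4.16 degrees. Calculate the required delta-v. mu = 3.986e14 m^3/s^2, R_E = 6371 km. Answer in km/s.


r = 14899.9500 km = 1.489995e+07 m
V = sqrt(mu/r) = 5172.2111 m/s
di = 4.16 deg = 0.0726057 rad
dV = 2*V*sin(di/2) = 2*5172.2111*sin(0.03630285)
dV = 375.4495 m/s = 0.3754495 km/s

0.3754 km/s


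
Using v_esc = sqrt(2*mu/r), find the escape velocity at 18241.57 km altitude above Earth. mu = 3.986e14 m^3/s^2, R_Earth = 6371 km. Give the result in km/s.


r = 6371.0 + 18241.57 = 24612.5700 km = 2.461257e+07 m
v_esc = sqrt(2*mu/r) = sqrt(2*3.986e14 / 2.461257e+07)
v_esc = 5691.2172 m/s = 5.6912 km/s

5.6912 km/s


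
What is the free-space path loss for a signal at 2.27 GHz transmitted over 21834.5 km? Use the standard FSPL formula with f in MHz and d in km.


f = 2.27 GHz = 2270.0000 MHz
d = 21834.5 km
FSPL = 32.44 + 20*log10(2270.0000) + 20*log10(21834.5)
FSPL = 32.44 + 67.1205 + 86.7829
FSPL = 186.3434 dB

186.3434 dB


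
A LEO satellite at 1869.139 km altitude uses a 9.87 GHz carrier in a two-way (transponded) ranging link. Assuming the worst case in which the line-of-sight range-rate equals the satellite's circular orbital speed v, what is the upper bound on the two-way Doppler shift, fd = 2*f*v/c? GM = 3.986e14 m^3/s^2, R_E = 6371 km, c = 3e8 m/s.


r = 8.240139e+06 m
v = sqrt(mu/r) = 6955.0680 m/s (worst-case radial velocity)
f = 9.87 GHz = 9.87e+09 Hz
fd = 2*f*v/c = 2*9.87e+09*6955.0680/3.0e+08
fd = 457643.4721 Hz

457643.4721 Hz


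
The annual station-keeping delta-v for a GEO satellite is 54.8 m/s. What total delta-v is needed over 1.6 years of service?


dV = rate * years = 54.8 * 1.6
dV = 87.6800 m/s

87.6800 m/s


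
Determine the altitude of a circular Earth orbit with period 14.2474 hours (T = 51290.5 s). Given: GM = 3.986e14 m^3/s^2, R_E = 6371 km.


T = 51290.5 s
r = (mu*T^2/(4*pi^2))^(1/3) = (3.986e14 * 51290.5^2 / (4*pi^2))^(1/3)
r = 2.9836678e+07 m = 29836.6785 km
alt = r - R_E = 29836.6785 - 6371 = 23465.6785 km

23465.6785 km


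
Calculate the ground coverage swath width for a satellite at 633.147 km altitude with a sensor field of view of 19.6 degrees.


FOV = 19.6 deg = 0.3420845 rad
swath = 2 * alt * tan(FOV/2) = 2 * 633.147 * tan(0.1710423)
swath = 2 * 633.147 * 0.17273
swath = 218.7270 km

218.7270 km


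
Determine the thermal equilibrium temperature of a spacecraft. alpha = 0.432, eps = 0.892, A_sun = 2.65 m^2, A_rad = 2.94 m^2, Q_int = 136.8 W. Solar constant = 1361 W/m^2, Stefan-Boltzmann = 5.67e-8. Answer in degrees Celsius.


Numerator = alpha*S*A_sun + Q_int = 0.432*1361*2.65 + 136.8 = 1694.8728 W
Denominator = eps*sigma*A_rad = 0.892*5.67e-8*2.94 = 1.4869462e-07 W/K^4
T^4 = 1.1398347e+10 K^4
T = 326.7461 K = 53.5961 C

53.5961 degrees Celsius


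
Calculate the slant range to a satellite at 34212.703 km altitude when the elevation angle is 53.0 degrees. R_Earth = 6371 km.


h = 34212.703 km, el = 53.0 deg
d = -R_E*sin(el) + sqrt((R_E*sin(el))^2 + 2*R_E*h + h^2)
d = -6371.0000*sin(0.9250245) + sqrt((6371.0000*0.7986355)^2 + 2*6371.0000*34212.703 + 34212.703^2)
d = 35314.0730 km

35314.0730 km


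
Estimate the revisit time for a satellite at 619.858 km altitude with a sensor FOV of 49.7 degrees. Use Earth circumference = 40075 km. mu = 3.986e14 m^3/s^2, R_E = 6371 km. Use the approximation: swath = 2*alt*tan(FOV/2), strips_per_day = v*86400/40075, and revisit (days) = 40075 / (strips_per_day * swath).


swath = 2*619.858*tan(0.4337143) = 574.1426 km
v = sqrt(mu/r) = 7550.9815 m/s = 7.5510 km/s
strips/day = v*86400/40075 = 7.5510*86400/40075 = 16.2796
coverage/day = strips * swath = 16.2796 * 574.1426 = 9346.8091 km
revisit = 40075 / 9346.8091 = 4.2876 days

4.2876 days


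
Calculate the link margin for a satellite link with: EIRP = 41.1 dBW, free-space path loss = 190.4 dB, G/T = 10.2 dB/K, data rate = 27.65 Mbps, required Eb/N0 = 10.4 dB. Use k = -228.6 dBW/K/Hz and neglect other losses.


C/N0 = EIRP - FSPL + G/T - k = 41.1 - 190.4 + 10.2 - (-228.6)
C/N0 = 89.5000 dB-Hz
R_b = 27.65 Mbps = 2.765e+07 bps -> 10*log10(R_b) = 74.4170 dB-Hz
Eb/N0 = C/N0 - 10*log10(R_b) = 89.5000 - 74.4170 = 15.0830 dB
Margin = Eb/N0 - Eb/N0_req = 15.0830 - 10.4 = 4.6830 dB (link closes)

4.6830 dB


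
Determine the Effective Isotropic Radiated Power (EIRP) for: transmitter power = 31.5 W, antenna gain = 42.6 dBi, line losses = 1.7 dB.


Pt = 31.5 W = 14.9831 dBW
EIRP = Pt_dBW + Gt - losses = 14.9831 + 42.6 - 1.7 = 55.8831 dBW

55.8831 dBW


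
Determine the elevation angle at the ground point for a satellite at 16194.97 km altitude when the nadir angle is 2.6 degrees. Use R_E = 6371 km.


r = R_E + alt = 22565.9700 km
Law of sines in the satellite / Earth-center / ground-point triangle:
  sin(nadir)/R_E = sin(90 + el)/r  =>  cos(el) = (r/R_E)*sin(nadir)
cos(el) = (22565.9700 / 6371.0000) * sin(2.6 deg) = 0.1606749
el = arccos(0.1606749) = 80.7539 deg
(Earth-central angle = 90 - nadir - el = 6.6461 deg)

80.7539 degrees


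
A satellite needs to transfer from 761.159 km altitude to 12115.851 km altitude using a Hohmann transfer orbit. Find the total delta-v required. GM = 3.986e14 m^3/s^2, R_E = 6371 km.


r1 = 7132.1590 km = 7.132159e+06 m
r2 = 18486.8510 km = 1.8486851e+07 m
dv1 = sqrt(mu/r1)*(sqrt(2*r2/(r1+r2)) - 1) = 1505.1659 m/s
dv2 = sqrt(mu/r2)*(1 - sqrt(2*r1/(r1+r2))) = 1178.5849 m/s
total dv = |dv1| + |dv2| = 1505.1659 + 1178.5849 = 2683.7508 m/s = 2.6838 km/s

2.6838 km/s


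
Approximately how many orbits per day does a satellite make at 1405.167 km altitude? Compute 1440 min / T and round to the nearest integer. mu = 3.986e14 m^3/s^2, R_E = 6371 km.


r = 7.776167e+06 m
T = 2*pi*sqrt(r^3/mu) = 6824.3232 s = 113.7387 min
revs/day = 1440 / 113.7387 = 12.6606
Rounded: 13 revolutions per day

13 revolutions per day


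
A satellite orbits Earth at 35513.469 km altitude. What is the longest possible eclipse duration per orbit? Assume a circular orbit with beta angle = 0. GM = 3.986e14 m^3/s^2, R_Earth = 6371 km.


r = 41884.4690 km
T = 1421.8032 min
Eclipse fraction = arcsin(R_E/r)/pi = arcsin(6371.0000/41884.4690)/pi
= arcsin(0.1521089)/pi = 0.04860644
Eclipse duration = 0.04860644 * 1421.8032 = 69.1088 min

69.1088 minutes


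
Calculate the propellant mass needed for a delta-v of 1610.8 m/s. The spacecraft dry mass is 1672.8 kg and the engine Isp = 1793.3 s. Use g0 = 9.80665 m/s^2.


ve = Isp * g0 = 1793.3 * 9.80665 = 17586.265445 m/s
mass ratio = exp(dv/ve) = exp(1610.8/17586.265445) = 1.09592001
m_prop = m_dry * (mr - 1) = 1672.8 * (1.09592001 - 1)
m_prop = 160.4550 kg

160.4550 kg


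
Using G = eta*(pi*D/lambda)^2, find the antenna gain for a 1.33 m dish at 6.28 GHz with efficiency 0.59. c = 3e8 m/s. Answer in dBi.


lambda = c/f = 3e8 / 6.28e+09 = 0.0477707 m
G = eta*(pi*D/lambda)^2 = 0.59*(pi*1.33/0.0477707)^2
G = 4513.6909 (linear)
G = 10*log10(4513.6909) = 36.5453 dBi

36.5453 dBi


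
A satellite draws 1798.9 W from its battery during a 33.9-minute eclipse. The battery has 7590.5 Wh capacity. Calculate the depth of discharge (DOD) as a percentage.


E_used = P * t / 60 = 1798.9 * 33.9 / 60 = 1016.3785 Wh
DOD = E_used / E_total * 100 = 1016.3785 / 7590.5 * 100
DOD = 13.3901 %

13.3901 %


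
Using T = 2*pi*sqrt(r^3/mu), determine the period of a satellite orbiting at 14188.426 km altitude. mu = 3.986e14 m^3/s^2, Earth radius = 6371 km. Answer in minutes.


r = 20559.4260 km = 2.0559426e+07 m
T = 2*pi*sqrt(r^3/mu) = 2*pi*sqrt(8.6902637e+21 / 3.986e14)
T = 29337.8105 s = 488.9635 min

488.9635 minutes


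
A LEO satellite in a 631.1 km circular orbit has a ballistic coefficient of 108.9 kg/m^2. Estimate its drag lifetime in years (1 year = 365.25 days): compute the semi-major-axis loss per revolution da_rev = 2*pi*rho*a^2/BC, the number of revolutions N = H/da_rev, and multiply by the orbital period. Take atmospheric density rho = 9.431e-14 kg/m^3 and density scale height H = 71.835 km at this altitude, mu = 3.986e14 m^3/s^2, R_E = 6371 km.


a = R_E + alt = 7002.1000 km = 7.0021e+06 m
da_rev = 2*pi*rho*a^2/BC = 2*pi*9.431e-14*(7.0021e+06)^2/108.9 = 0.266788037 m per revolution
N = H/da_rev = 71835.0000 m / 0.266788037 m = 269258.7002 revolutions
P = 2*pi*sqrt(a^3/mu) = 5831.1429 s
lifetime = N*P = 269258.7002 * 5831.1429 = 1.570086e+09 s = 18172.2912 days
years = 18172.2912 / 365.25 = 49.7530 years

49.7530 years


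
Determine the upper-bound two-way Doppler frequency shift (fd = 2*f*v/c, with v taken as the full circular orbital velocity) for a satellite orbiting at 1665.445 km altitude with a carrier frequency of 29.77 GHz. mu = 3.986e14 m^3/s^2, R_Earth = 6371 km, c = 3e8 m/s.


r = 8.036445e+06 m
v = sqrt(mu/r) = 7042.6590 m/s (worst-case radial velocity)
f = 29.77 GHz = 2.977e+10 Hz
fd = 2*f*v/c = 2*2.977e+10*7042.6590/3.0e+08
fd = 1.397733e+06 Hz

1.3977e+06 Hz


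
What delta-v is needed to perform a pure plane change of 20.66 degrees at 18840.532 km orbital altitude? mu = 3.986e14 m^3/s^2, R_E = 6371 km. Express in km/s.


r = 25211.5320 km = 2.5211532e+07 m
V = sqrt(mu/r) = 3976.2074 m/s
di = 20.66 deg = 0.360585 rad
dV = 2*V*sin(di/2) = 2*3976.2074*sin(0.1802925)
dV = 1426.0060 m/s = 1.4260 km/s

1.4260 km/s
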